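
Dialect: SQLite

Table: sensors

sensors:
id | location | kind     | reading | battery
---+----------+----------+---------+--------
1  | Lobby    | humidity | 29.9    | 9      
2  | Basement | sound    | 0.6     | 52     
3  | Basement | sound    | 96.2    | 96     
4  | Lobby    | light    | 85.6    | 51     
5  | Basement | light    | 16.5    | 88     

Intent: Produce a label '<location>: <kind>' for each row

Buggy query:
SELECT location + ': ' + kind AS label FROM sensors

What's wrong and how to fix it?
Bug: '+' is numeric addition; on text columns SQLite converts them to 0 instead of concatenating

Fix: Replace + with || to concatenate text

Corrected query:
SELECT location || ': ' || kind AS label FROM sensors

Result:
label          
---------------
Lobby: humidity
Basement: sound
Basement: sound
Lobby: light   
Basement: light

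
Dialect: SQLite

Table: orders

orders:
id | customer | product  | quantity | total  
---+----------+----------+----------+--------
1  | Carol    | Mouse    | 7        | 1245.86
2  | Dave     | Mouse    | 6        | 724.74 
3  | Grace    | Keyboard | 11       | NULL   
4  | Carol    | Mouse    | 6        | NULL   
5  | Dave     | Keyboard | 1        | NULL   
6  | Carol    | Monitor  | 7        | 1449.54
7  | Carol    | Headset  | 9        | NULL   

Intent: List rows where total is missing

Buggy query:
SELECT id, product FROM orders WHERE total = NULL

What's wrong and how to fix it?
Bug: '= NULL' is always unknown in SQL three-valued logic, so no rows match

Fix: Use IS NULL to test for NULL

Corrected query:
SELECT id, product FROM orders WHERE total IS NULL

Result:
id | product 
---+---------
3  | Keyboard
4  | Mouse   
5  | Keyboard
7  | Headset 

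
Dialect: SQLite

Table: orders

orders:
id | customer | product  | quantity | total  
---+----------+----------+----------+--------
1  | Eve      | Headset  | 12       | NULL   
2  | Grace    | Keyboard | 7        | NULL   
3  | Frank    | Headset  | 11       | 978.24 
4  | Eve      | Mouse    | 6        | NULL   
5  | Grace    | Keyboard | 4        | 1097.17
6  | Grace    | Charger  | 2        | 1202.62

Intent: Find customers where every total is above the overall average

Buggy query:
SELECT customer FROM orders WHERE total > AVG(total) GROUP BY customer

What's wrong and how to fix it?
Bug: AVG() is an aggregate; it can't sit directly in WHERE

Fix: Compute the overall average in a scalar subquery and compare each group's MIN against it in HAVING

Corrected query:
SELECT customer FROM orders GROUP BY customer HAVING MIN(total) > (SELECT AVG(total) FROM orders)

Result:
customer
--------
Grace   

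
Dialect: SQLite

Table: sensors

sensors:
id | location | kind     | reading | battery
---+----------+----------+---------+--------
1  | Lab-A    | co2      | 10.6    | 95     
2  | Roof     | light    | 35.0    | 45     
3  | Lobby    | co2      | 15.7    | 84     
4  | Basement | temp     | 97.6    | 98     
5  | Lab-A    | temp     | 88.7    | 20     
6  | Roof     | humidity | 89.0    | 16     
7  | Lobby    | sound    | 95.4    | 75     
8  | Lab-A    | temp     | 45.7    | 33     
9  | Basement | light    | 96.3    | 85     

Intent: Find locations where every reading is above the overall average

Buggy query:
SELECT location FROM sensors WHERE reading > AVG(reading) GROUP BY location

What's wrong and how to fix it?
Bug: AVG() is an aggregate; it can't sit directly in WHERE

Fix: Compute the overall average in a scalar subquery and compare each group's MIN against it in HAVING

Corrected query:
SELECT location FROM sensors GROUP BY location HAVING MIN(reading) > (SELECT AVG(reading) FROM sensors)

Result:
location
--------
Basement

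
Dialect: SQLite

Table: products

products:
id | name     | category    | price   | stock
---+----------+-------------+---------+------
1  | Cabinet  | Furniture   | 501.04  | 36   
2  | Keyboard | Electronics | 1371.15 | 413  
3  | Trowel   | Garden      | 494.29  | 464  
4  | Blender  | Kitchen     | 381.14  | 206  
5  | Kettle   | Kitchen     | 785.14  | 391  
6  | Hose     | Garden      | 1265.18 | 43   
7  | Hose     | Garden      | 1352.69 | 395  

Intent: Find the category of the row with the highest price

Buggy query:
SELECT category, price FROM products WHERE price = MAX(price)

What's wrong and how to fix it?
Bug: MAX(price) is an aggregate and cannot be used directly in WHERE

Fix: Use a subquery: WHERE price = (SELECT MAX(price) FROM products)

Corrected query:
SELECT category, price FROM products WHERE price = (SELECT MAX(price) FROM products)

Result:
category    | price  
------------+--------
Electronics | 1371.15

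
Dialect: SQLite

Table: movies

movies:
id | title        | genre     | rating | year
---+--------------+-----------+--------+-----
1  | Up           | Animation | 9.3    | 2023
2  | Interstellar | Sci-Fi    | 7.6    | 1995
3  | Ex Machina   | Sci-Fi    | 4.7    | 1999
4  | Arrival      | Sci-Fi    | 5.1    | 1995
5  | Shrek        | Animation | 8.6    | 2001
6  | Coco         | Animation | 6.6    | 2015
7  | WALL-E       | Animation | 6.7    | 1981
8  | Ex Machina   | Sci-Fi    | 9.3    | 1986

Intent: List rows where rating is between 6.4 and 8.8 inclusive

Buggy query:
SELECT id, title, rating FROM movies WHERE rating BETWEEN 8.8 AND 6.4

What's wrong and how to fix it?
Bug: The bounds are reversed; BETWEEN a AND b requires a <= b to match anything

Fix: Write BETWEEN 6.4 AND 8.8

Corrected query:
SELECT id, title, rating FROM movies WHERE rating BETWEEN 6.4 AND 8.8

Result:
id | title        | rating
---+--------------+-------
2  | Interstellar | 7.6   
5  | Shrek        | 8.6   
6  | Coco         | 6.6   
7  | WALL-E       | 6.7   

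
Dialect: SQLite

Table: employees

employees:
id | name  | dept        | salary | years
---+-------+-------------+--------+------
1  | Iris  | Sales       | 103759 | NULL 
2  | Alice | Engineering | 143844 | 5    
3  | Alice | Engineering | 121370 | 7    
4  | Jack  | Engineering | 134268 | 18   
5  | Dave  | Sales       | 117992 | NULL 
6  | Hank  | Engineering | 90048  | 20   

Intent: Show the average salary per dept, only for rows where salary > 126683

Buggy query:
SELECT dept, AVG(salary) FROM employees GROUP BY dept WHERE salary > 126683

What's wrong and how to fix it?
Bug: Row-level WHERE must come before GROUP BY in the clause order

Fix: Move the WHERE clause before GROUP BY

Corrected query:
SELECT dept, AVG(salary) FROM employees WHERE salary > 126683 GROUP BY dept

Result:
dept        | AVG(salary)
------------+------------
Engineering | 139056     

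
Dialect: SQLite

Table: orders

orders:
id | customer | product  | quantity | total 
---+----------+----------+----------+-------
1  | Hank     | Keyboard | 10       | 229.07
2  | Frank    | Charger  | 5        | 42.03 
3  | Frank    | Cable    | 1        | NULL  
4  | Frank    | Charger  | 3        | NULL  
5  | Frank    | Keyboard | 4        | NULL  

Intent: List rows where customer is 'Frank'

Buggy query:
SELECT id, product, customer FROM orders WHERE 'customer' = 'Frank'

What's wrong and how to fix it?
Bug: Single quotes denote string literals in SQL; the column name is being compared as a constant string

Fix: Remove the quotes around the column name (or use double quotes for an identifier)

Corrected query:
SELECT id, product, customer FROM orders WHERE customer = 'Frank'

Result:
id | product  | customer
---+----------+---------
2  | Charger  | Frank   
3  | Cable    | Frank   
4  | Charger  | Frank   
5  | Keyboard | Frank   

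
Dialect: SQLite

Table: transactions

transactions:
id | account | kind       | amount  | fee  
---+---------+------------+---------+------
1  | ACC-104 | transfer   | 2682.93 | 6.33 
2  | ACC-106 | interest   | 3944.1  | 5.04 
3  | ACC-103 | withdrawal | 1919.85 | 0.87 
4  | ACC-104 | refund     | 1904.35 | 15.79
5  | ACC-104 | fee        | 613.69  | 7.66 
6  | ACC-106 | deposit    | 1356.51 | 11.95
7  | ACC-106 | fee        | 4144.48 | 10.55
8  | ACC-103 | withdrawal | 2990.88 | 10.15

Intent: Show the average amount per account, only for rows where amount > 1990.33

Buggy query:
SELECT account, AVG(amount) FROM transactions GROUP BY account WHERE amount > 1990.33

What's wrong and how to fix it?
Bug: Row-level WHERE must come before GROUP BY in the clause order

Fix: Place WHERE between FROM and GROUP BY

Corrected query:
SELECT account, AVG(amount) FROM transactions WHERE amount > 1990.33 GROUP BY account

Result:
account | AVG(amount)
--------+------------
ACC-103 | 2990.88    
ACC-104 | 2682.93    
ACC-106 | 4044.29    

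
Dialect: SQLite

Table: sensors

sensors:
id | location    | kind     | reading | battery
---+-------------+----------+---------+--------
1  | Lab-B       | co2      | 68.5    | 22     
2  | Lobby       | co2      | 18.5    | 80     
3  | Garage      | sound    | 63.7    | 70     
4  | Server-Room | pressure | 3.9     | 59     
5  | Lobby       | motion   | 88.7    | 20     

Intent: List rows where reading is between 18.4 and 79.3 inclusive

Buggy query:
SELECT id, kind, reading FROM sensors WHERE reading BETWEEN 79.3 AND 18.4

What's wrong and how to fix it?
Bug: BETWEEN expects the lower bound first; with 79.3 AND 18.4 the range is empty

Fix: Write BETWEEN 18.4 AND 79.3

Corrected query:
SELECT id, kind, reading FROM sensors WHERE reading BETWEEN 18.4 AND 79.3

Result:
id | kind  | reading
---+-------+--------
1  | co2   | 68.5   
2  | co2   | 18.5   
3  | sound | 63.7   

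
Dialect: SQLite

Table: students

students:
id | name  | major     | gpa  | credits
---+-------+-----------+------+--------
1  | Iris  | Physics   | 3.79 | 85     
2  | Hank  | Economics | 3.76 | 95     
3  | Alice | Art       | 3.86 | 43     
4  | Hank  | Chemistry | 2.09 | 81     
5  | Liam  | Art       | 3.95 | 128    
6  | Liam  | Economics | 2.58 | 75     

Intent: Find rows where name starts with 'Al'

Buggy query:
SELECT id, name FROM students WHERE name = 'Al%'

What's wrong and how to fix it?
Bug: Wildcards only work with LIKE; '=' treats '%' as a literal character

Fix: Use LIKE for wildcard pattern matching

Corrected query:
SELECT id, name FROM students WHERE name LIKE 'Al%'

Result:
id | name 
---+------
3  | Alice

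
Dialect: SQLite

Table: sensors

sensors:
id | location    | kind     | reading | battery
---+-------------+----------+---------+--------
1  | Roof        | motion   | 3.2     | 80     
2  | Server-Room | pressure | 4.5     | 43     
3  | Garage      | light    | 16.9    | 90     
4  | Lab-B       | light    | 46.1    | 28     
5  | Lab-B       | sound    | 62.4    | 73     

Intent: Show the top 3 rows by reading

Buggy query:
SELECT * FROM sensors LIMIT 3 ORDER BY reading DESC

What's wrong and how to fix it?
Bug: ORDER BY cannot follow LIMIT; LIMIT is the final clause

Fix: Sort with ORDER BY, then apply LIMIT

Corrected query:
SELECT * FROM sensors ORDER BY reading DESC LIMIT 3

Result:
id | location | kind  | reading | battery
---+----------+-------+---------+--------
5  | Lab-B    | sound | 62.4    | 73     
4  | Lab-B    | light | 46.1    | 28     
3  | Garage   | light | 16.9    | 90     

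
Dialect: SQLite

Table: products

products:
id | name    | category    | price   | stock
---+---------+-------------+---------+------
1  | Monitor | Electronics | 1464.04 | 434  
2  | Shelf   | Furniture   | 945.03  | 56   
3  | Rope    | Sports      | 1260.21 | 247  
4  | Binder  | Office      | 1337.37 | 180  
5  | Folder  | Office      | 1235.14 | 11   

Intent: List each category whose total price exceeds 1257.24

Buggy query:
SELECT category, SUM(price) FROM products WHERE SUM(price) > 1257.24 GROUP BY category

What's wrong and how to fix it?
Bug: Aggregate functions cannot appear in a WHERE clause

Fix: Use HAVING (which filters groups after aggregation) instead of WHERE

Corrected query:
SELECT category, SUM(price) FROM products GROUP BY category HAVING SUM(price) > 1257.24

Result:
category    | SUM(price)
------------+-----------
Electronics | 1464.04   
Office      | 2572.51   
Sports      | 1260.21   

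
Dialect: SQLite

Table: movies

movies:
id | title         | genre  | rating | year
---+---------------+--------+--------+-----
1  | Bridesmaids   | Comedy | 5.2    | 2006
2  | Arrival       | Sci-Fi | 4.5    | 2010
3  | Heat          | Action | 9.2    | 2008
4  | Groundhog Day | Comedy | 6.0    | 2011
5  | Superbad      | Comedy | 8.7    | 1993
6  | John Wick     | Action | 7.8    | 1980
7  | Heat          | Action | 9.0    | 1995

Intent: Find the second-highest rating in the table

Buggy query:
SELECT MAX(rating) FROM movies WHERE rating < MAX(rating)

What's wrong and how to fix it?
Bug: The inner MAX is an aggregate inside WHERE, which is not allowed

Fix: Compute the overall MAX in a subquery, then take MAX of rows below it

Corrected query:
SELECT MAX(rating) FROM movies WHERE rating < (SELECT MAX(rating) FROM movies)

Result:
MAX(rating)
-----------
9          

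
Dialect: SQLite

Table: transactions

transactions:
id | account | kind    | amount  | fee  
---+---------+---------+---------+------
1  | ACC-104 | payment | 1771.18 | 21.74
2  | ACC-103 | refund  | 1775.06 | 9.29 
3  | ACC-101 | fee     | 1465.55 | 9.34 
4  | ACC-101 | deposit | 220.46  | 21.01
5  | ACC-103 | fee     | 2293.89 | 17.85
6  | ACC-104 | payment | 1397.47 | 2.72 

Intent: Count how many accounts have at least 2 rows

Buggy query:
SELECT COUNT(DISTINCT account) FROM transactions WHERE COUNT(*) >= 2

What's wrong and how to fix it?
Bug: COUNT(*) cannot appear in WHERE; the per-group count doesn't exist yet

Fix: Group first with HAVING COUNT(*) >= 2, then COUNT the resulting groups

Corrected query:
SELECT COUNT(*) FROM (SELECT account FROM transactions GROUP BY account HAVING COUNT(*) >= 2)

Result:
COUNT(*)
--------
3       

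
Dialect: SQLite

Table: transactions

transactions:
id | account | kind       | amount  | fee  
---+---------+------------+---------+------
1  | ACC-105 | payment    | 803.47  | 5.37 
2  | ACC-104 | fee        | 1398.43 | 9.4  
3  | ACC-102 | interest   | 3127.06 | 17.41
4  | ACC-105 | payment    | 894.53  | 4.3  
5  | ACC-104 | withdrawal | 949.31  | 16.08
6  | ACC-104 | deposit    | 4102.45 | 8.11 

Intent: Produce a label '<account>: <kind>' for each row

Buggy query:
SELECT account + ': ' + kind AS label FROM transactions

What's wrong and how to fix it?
Bug: SQLite uses || for string concatenation; + coerces text to numbers (yielding 0)

Fix: Use the || operator for string concatenation

Corrected query:
SELECT account || ': ' || kind AS label FROM transactions

Result:
label              
-------------------
ACC-105: payment   
ACC-104: fee       
ACC-102: interest  
ACC-105: payment   
ACC-104: withdrawal
ACC-104: deposit   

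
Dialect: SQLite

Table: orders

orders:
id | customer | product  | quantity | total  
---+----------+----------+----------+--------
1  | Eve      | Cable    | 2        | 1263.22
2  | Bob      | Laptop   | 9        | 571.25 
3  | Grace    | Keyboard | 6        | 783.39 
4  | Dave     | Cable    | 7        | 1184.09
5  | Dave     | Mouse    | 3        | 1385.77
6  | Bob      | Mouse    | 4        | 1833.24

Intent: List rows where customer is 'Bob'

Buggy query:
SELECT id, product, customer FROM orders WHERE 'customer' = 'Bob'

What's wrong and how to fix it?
Bug: 'customer' in single quotes is a string literal, not the column; the comparison is literal-vs-literal and never true

Fix: Remove the quotes around the column name (or use double quotes for an identifier)

Corrected query:
SELECT id, product, customer FROM orders WHERE customer = 'Bob'

Result:
id | product | customer
---+---------+---------
2  | Laptop  | Bob     
6  | Mouse   | Bob     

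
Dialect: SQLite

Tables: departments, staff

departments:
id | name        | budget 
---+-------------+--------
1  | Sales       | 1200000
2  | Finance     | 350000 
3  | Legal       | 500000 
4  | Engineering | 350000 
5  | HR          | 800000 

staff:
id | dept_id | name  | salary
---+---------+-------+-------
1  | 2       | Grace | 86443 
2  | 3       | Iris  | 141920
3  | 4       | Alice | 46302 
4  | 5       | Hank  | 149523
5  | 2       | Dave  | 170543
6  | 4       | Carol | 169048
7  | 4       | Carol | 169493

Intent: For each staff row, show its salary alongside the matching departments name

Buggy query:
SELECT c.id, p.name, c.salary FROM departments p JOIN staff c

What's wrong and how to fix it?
Bug: Missing join condition: each staff row is matched to all departments rows instead of just its own

Fix: Specify the join condition linking the foreign key to the parent id

Corrected query:
SELECT c.id, p.name, c.salary FROM departments p JOIN staff c ON c.dept_id = p.id

Result:
id | name        | salary
---+-------------+-------
1  | Finance     | 86443 
2  | Legal       | 141920
3  | Engineering | 46302 
4  | HR          | 149523
5  | Finance     | 170543
6  | Engineering | 169048
7  | Engineering | 169493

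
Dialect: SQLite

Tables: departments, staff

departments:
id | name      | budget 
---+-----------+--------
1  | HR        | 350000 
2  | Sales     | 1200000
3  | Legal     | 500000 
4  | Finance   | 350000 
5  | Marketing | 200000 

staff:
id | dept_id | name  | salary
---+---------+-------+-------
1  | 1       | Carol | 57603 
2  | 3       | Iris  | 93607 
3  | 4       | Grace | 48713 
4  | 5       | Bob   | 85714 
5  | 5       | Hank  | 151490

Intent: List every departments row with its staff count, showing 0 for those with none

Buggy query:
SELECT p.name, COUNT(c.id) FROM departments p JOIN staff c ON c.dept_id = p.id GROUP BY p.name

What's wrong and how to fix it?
Bug: INNER JOIN drops departments rows that have no matching staff rows

Fix: Switch to LEFT JOIN to retain unmatched parent rows

Corrected query:
SELECT p.name, COUNT(c.id) FROM departments p LEFT JOIN staff c ON c.dept_id = p.id GROUP BY p.name

Result:
name      | COUNT(c.id)
----------+------------
Finance   | 1          
HR        | 1          
Legal     | 1          
Marketing | 2          
Sales     | 0          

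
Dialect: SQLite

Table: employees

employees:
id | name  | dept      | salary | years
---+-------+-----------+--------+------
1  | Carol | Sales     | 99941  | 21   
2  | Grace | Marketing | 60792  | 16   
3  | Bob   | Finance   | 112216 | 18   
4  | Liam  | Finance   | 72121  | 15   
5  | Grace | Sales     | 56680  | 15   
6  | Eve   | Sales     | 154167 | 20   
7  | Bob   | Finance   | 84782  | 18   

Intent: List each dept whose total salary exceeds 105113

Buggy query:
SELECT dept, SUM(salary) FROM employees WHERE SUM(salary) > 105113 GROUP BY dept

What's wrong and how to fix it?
Bug: WHERE runs before GROUP BY, so aggregates aren't available there

Fix: Use HAVING (which filters groups after aggregation) instead of WHERE

Corrected query:
SELECT dept, SUM(salary) FROM employees GROUP BY dept HAVING SUM(salary) > 105113

Result:
dept    | SUM(salary)
--------+------------
Finance | 269119     
Sales   | 310788     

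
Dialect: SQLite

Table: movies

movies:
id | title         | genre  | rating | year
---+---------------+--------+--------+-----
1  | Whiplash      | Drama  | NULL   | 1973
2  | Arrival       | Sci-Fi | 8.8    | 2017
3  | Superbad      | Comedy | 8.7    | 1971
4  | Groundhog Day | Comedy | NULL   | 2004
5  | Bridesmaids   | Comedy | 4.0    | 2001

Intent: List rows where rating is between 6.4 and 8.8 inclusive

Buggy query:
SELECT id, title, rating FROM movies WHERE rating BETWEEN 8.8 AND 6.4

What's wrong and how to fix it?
Bug: BETWEEN expects the lower bound first; with 8.8 AND 6.4 the range is empty

Fix: Write BETWEEN 6.4 AND 8.8

Corrected query:
SELECT id, title, rating FROM movies WHERE rating BETWEEN 6.4 AND 8.8

Result:
id | title    | rating
---+----------+-------
2  | Arrival  | 8.8   
3  | Superbad | 8.7   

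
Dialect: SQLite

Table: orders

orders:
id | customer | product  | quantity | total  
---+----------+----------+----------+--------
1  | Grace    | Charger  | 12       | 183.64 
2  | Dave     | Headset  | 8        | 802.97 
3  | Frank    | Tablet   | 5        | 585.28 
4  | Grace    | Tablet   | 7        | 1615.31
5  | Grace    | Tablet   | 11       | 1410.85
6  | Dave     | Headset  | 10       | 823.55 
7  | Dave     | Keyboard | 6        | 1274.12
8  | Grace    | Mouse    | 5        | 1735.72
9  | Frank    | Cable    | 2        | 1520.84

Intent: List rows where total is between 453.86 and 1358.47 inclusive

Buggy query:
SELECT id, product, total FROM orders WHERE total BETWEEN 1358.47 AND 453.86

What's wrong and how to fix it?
Bug: The bounds are reversed; BETWEEN a AND b requires a <= b to match anything

Fix: Swap the bounds so the smaller value comes first

Corrected query:
SELECT id, product, total FROM orders WHERE total BETWEEN 453.86 AND 1358.47

Result:
id | product  | total  
---+----------+--------
2  | Headset  | 802.97 
3  | Tablet   | 585.28 
6  | Headset  | 823.55 
7  | Keyboard | 1274.12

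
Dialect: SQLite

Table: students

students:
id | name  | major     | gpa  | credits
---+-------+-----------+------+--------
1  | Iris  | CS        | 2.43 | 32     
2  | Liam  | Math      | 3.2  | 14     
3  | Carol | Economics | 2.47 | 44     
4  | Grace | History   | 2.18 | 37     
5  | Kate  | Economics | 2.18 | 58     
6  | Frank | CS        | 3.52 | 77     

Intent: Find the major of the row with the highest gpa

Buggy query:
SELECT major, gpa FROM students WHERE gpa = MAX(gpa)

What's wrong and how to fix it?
Bug: WHERE is evaluated per row; an aggregate over the whole table isn't defined there

Fix: Use a subquery: WHERE gpa = (SELECT MAX(gpa) FROM students)

Corrected query:
SELECT major, gpa FROM students WHERE gpa = (SELECT MAX(gpa) FROM students)

Result:
major | gpa 
------+-----
CS    | 3.52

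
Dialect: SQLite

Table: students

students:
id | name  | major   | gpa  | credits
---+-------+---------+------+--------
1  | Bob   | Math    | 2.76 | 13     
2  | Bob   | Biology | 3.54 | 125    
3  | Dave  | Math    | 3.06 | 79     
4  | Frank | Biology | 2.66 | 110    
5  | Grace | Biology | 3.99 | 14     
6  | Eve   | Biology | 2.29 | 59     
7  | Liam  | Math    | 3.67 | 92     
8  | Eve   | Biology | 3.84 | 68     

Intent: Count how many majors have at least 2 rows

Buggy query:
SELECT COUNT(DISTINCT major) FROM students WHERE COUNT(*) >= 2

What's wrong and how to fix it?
Bug: COUNT(*) cannot appear in WHERE; the per-group count doesn't exist yet

Fix: Group first with HAVING COUNT(*) >= 2, then COUNT the resulting groups

Corrected query:
SELECT COUNT(*) FROM (SELECT major FROM students GROUP BY major HAVING COUNT(*) >= 2)

Result:
COUNT(*)
--------
2       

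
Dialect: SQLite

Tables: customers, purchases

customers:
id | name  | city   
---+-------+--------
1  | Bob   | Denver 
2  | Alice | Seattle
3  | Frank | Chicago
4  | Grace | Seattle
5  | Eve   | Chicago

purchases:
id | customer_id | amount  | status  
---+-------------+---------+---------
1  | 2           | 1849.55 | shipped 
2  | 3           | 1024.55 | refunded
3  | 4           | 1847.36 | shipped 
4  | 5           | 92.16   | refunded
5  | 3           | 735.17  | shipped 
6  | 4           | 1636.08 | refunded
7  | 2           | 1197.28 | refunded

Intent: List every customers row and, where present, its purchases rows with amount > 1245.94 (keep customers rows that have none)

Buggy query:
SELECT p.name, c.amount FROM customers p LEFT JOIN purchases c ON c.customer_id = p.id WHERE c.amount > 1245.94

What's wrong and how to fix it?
Bug: A WHERE condition on the right-hand table after LEFT JOIN drops unmatched parents

Fix: Move the right-table condition into the ON clause so unmatched parents are kept

Corrected query:
SELECT p.name, c.amount FROM customers p LEFT JOIN purchases c ON c.customer_id = p.id AND c.amount > 1245.94

Result:
name  | amount 
------+--------
Bob   | NULL   
Alice | 1849.55
Frank | NULL   
Grace | 1636.08
Grace | 1847.36
Eve   | NULL   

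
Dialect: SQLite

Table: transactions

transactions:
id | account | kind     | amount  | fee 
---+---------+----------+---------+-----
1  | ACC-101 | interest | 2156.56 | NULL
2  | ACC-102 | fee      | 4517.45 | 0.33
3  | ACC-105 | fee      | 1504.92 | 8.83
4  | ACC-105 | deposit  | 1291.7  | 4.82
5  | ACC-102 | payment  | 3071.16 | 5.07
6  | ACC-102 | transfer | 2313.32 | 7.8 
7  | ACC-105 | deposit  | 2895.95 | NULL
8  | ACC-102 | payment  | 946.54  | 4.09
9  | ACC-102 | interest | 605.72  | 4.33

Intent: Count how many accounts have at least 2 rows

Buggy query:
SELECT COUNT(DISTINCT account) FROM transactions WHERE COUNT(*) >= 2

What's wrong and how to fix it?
Bug: COUNT(*) cannot appear in WHERE; the per-group count doesn't exist yet

Fix: Group first with HAVING COUNT(*) >= 2, then COUNT the resulting groups

Corrected query:
SELECT COUNT(*) FROM (SELECT account FROM transactions GROUP BY account HAVING COUNT(*) >= 2)

Result:
COUNT(*)
--------
2       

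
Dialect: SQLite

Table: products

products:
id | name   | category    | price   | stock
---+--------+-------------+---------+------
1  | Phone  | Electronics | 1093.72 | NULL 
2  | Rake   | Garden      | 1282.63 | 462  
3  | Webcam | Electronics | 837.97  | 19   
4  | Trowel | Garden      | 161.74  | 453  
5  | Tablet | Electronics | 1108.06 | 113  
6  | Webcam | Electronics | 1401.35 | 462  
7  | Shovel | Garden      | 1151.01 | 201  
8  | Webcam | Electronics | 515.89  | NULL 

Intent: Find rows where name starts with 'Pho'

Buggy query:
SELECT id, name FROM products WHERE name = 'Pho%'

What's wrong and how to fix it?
Bug: '=' compares the literal string including the % character; pattern matching needs LIKE

Fix: Replace '=' with LIKE so 'Pho%' is treated as a pattern

Corrected query:
SELECT id, name FROM products WHERE name LIKE 'Pho%'

Result:
id | name 
---+------
1  | Phone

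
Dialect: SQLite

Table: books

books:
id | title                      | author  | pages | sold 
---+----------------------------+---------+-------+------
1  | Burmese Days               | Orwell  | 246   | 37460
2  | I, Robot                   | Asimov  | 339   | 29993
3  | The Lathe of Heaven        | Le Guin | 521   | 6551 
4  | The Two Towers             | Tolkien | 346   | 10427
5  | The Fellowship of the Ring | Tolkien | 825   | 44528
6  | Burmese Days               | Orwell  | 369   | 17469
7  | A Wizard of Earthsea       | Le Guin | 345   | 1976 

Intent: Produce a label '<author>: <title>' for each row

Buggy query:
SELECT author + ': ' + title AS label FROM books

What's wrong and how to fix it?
Bug: '+' is numeric addition; on text columns SQLite converts them to 0 instead of concatenating

Fix: Use the || operator for string concatenation

Corrected query:
SELECT author || ': ' || title AS label FROM books

Result:
label                              
-----------------------------------
Orwell: Burmese Days               
Asimov: I, Robot                   
Le Guin: The Lathe of Heaven       
Tolkien: The Two Towers            
Tolkien: The Fellowship of the Ring
Orwell: Burmese Days               
Le Guin: A Wizard of Earthsea      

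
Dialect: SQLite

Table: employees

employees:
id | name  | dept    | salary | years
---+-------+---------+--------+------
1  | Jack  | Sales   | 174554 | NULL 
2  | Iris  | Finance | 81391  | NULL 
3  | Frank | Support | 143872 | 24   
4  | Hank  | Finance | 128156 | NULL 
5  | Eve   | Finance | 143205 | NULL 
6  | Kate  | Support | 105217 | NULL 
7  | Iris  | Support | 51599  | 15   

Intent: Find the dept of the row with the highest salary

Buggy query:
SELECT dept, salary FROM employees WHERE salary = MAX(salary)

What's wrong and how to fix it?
Bug: WHERE is evaluated per row; an aggregate over the whole table isn't defined there

Fix: Use a subquery: WHERE salary = (SELECT MAX(salary) FROM employees)

Corrected query:
SELECT dept, salary FROM employees WHERE salary = (SELECT MAX(salary) FROM employees)

Result:
dept  | salary
------+-------
Sales | 174554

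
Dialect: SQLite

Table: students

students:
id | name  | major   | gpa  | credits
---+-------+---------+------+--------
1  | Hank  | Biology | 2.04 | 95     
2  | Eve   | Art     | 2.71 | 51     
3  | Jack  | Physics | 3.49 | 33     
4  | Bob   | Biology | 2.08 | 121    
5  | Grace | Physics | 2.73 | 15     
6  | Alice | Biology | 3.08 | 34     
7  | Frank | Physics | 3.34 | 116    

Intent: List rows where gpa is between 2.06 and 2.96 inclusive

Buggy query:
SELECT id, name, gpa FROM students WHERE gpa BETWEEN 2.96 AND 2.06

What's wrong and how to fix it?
Bug: The bounds are reversed; BETWEEN a AND b requires a <= b to match anything

Fix: Swap the bounds so the smaller value comes first

Corrected query:
SELECT id, name, gpa FROM students WHERE gpa BETWEEN 2.06 AND 2.96

Result:
id | name  | gpa 
---+-------+-----
2  | Eve   | 2.71
4  | Bob   | 2.08
5  | Grace | 2.73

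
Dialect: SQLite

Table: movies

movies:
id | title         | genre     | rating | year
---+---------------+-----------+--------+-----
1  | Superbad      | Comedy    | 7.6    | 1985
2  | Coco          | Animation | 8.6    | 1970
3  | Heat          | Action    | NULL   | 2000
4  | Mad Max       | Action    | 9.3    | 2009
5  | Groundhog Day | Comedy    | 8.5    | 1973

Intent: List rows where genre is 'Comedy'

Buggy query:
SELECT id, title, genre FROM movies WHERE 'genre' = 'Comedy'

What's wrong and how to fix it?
Bug: Single quotes denote string literals in SQL; the column name is being compared as a constant string

Fix: Remove the quotes around the column name (or use double quotes for an identifier)

Corrected query:
SELECT id, title, genre FROM movies WHERE genre = 'Comedy'

Result:
id | title         | genre 
---+---------------+-------
1  | Superbad      | Comedy
5  | Groundhog Day | Comedy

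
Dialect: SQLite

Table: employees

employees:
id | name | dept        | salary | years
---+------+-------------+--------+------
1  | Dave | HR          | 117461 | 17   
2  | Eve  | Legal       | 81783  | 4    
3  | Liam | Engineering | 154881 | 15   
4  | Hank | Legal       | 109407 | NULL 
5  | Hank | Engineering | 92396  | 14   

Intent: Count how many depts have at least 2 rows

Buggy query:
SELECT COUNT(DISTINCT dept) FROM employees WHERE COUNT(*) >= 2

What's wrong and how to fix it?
Bug: WHERE filters individual rows, not groups, so a group-level COUNT is invalid there

Fix: Use a subquery that GROUPs and filters with HAVING, then count its rows

Corrected query:
SELECT COUNT(*) FROM (SELECT dept FROM employees GROUP BY dept HAVING COUNT(*) >= 2)

Result:
COUNT(*)
--------
2       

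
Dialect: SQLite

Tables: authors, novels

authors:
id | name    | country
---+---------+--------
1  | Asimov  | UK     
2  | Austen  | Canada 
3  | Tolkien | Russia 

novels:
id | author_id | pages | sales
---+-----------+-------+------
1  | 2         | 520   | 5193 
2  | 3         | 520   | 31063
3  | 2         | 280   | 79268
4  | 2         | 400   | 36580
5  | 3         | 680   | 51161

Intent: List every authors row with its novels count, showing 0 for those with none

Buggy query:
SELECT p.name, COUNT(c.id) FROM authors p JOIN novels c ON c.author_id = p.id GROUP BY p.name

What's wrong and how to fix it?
Bug: An inner join excludes parents with zero children

Fix: Use LEFT JOIN so parents without children still appear (COUNT(c.id) gives 0)

Corrected query:
SELECT p.name, COUNT(c.id) FROM authors p LEFT JOIN novels c ON c.author_id = p.id GROUP BY p.name

Result:
name    | COUNT(c.id)
--------+------------
Asimov  | 0          
Austen  | 3          
Tolkien | 2          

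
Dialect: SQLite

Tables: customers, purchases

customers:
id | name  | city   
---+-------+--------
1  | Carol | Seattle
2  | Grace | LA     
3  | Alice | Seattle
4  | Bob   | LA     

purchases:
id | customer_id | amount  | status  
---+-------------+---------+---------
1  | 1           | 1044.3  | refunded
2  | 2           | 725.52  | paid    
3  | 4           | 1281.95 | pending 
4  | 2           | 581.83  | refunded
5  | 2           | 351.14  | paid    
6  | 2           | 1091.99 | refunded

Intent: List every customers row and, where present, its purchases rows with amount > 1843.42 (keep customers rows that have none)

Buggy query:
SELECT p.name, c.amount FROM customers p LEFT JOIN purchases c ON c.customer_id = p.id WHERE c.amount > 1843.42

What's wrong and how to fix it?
Bug: A WHERE condition on the right-hand table after LEFT JOIN drops unmatched parents

Fix: Put 'c.amount > 1843.42' in the JOIN's ON clause instead of WHERE

Corrected query:
SELECT p.name, c.amount FROM customers p LEFT JOIN purchases c ON c.customer_id = p.id AND c.amount > 1843.42

Result:
name  | amount
------+-------
Carol | NULL  
Grace | NULL  
Alice | NULL  
Bob   | NULL  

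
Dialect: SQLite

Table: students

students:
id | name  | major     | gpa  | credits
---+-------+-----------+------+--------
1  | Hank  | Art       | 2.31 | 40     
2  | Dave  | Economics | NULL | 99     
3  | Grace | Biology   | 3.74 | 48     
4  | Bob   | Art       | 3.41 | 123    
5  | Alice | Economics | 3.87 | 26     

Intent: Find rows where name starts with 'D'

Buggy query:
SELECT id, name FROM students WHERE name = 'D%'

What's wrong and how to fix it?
Bug: Wildcards only work with LIKE; '=' treats '%' as a literal character

Fix: Use LIKE for wildcard pattern matching

Corrected query:
SELECT id, name FROM students WHERE name LIKE 'D%'

Result:
id | name
---+-----
2  | Dave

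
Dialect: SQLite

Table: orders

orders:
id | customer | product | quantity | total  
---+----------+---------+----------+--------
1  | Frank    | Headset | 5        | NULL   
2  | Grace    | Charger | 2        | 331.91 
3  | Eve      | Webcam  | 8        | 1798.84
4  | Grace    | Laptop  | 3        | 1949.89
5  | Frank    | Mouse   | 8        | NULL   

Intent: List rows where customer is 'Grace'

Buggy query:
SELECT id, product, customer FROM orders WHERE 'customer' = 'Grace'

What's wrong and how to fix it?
Bug: 'customer' in single quotes is a string literal, not the column; the comparison is literal-vs-literal and never true

Fix: Remove the quotes around the column name (or use double quotes for an identifier)

Corrected query:
SELECT id, product, customer FROM orders WHERE customer = 'Grace'

Result:
id | product | customer
---+---------+---------
2  | Charger | Grace   
4  | Laptop  | Grace   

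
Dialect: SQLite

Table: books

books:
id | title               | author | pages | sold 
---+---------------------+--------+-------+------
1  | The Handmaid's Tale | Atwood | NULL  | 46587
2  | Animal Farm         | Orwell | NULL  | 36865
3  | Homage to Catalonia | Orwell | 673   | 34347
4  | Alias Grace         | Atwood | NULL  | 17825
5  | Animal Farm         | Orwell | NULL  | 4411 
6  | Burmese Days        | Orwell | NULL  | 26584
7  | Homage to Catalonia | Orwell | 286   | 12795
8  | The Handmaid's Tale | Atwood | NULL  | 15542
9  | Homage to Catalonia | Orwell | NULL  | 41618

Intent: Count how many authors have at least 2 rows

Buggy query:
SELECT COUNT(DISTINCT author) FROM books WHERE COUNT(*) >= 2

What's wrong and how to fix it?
Bug: WHERE filters individual rows, not groups, so a group-level COUNT is invalid there

Fix: Group first with HAVING COUNT(*) >= 2, then COUNT the resulting groups

Corrected query:
SELECT COUNT(*) FROM (SELECT author FROM books GROUP BY author HAVING COUNT(*) >= 2)

Result:
COUNT(*)
--------
2       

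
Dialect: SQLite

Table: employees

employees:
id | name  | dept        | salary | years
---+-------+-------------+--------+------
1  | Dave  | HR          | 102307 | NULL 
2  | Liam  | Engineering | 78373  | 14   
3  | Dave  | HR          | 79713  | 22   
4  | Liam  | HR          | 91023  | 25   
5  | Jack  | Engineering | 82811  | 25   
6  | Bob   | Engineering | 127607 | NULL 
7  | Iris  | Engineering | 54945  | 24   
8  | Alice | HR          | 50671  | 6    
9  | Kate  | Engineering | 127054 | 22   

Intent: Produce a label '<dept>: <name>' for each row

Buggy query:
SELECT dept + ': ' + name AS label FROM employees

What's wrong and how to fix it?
Bug: SQLite uses || for string concatenation; + coerces text to numbers (yielding 0)

Fix: Replace + with || to concatenate text

Corrected query:
SELECT dept || ': ' || name AS label FROM employees

Result:
label            
-----------------
HR: Dave         
Engineering: Liam
HR: Dave         
HR: Liam         
Engineering: Jack
Engineering: Bob 
Engineering: Iris
HR: Alice        
Engineering: Kate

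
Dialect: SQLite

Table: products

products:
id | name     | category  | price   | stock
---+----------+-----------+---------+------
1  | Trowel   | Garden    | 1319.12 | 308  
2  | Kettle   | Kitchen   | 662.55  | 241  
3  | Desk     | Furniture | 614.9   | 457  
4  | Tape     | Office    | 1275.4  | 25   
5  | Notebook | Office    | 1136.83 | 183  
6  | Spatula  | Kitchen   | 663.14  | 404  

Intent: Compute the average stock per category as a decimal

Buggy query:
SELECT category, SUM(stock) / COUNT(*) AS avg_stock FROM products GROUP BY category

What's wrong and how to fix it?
Bug: Both operands are integers, so '/' performs integer division and truncates

Fix: Cast one side to REAL so the division keeps the fractional part

Corrected query:
SELECT category, SUM(stock) * 1.0 / COUNT(*) AS avg_stock FROM products GROUP BY category

Result:
category  | avg_stock
----------+----------
Furniture | 457      
Garden    | 308      
Kitchen   | 322.5    
Office    | 104      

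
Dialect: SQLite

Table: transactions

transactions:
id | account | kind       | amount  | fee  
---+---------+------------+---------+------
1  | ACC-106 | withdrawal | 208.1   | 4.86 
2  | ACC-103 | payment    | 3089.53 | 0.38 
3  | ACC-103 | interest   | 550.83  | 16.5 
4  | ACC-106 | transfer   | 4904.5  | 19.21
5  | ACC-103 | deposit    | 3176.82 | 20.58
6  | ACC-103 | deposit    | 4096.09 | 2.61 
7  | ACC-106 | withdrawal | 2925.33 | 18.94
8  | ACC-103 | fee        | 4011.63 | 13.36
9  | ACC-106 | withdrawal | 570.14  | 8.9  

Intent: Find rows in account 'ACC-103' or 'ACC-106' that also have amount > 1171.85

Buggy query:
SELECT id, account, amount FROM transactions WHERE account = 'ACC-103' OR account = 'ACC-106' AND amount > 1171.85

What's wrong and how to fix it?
Bug: AND binds tighter than OR, so this parses as account = 'ACC-103' OR (account = 'ACC-106' AND amount > 1171.85)

Fix: Add parentheses around the OR so the AND applies to both alternatives

Corrected query:
SELECT id, account, amount FROM transactions WHERE (account = 'ACC-103' OR account = 'ACC-106') AND amount > 1171.85

Result:
id | account | amount 
---+---------+--------
2  | ACC-103 | 3089.53
4  | ACC-106 | 4904.5 
5  | ACC-103 | 3176.82
6  | ACC-103 | 4096.09
7  | ACC-106 | 2925.33
8  | ACC-103 | 4011.63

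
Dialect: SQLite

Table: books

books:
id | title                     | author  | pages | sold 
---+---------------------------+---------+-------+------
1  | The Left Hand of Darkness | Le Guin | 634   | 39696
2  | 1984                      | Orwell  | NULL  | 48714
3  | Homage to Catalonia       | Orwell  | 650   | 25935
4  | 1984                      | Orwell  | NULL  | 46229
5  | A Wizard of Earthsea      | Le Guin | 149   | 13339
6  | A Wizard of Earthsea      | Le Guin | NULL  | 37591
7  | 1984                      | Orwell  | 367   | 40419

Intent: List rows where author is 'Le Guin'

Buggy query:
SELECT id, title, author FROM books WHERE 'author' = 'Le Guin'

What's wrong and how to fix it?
Bug: 'author' in single quotes is a string literal, not the column; the comparison is literal-vs-literal and never true

Fix: Remove the quotes around the column name (or use double quotes for an identifier)

Corrected query:
SELECT id, title, author FROM books WHERE author = 'Le Guin'

Result:
id | title                     | author 
---+---------------------------+--------
1  | The Left Hand of Darkness | Le Guin
5  | A Wizard of Earthsea      | Le Guin
6  | A Wizard of Earthsea      | Le Guin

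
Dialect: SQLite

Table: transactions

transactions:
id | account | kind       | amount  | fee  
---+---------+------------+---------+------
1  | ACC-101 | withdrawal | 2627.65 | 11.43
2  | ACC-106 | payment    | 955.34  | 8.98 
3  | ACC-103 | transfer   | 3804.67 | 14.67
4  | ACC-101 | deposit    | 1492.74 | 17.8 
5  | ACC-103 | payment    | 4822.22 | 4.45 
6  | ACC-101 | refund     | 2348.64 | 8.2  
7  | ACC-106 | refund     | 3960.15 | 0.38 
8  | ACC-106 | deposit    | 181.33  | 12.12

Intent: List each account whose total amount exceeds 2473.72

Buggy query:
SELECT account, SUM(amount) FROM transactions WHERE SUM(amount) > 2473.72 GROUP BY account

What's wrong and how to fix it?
Bug: Aggregate functions cannot appear in a WHERE clause

Fix: Use HAVING (which filters groups after aggregation) instead of WHERE

Corrected query:
SELECT account, SUM(amount) FROM transactions GROUP BY account HAVING SUM(amount) > 2473.72

Result:
account | SUM(amount)
--------+------------
ACC-101 | 6469.03    
ACC-103 | 8626.89    
ACC-106 | 5096.82    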